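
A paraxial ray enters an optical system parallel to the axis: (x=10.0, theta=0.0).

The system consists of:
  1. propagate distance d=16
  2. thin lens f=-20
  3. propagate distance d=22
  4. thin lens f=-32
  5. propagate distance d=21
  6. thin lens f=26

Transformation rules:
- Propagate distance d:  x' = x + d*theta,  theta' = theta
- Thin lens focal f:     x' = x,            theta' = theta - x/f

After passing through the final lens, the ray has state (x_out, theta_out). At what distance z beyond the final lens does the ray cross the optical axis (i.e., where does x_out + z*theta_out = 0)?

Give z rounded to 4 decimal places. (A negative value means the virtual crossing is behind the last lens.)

Initial: x=10.0000 theta=0.0000
After 1 (propagate distance d=16): x=10.0000 theta=0.0000
After 2 (thin lens f=-20): x=10.0000 theta=0.5000
After 3 (propagate distance d=22): x=21.0000 theta=0.5000
After 4 (thin lens f=-32): x=21.0000 theta=37/32 (≈1.1563)
After 5 (propagate distance d=21): x=1449/32 (≈45.2813) theta=37/32 (≈1.1563)
After 6 (thin lens f=26): x=1449/32 (≈45.2813) theta=-487/832 (≈-0.5853)
z_focus = -x_out/theta_out = -(1449/32)/(-487/832) = 37674/487 ≈ 77.3593
Rounded to 4 decimal places: z = 77.3593

Answer: 77.3593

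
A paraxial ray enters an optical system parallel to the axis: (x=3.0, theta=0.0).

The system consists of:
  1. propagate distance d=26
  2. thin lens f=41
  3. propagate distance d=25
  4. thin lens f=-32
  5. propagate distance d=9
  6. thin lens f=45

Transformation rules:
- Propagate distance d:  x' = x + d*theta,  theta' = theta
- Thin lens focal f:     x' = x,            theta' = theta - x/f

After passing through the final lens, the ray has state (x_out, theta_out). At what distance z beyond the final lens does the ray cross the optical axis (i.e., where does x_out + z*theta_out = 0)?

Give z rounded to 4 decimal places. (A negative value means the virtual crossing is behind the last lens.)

Initial: x=3.0000 theta=0.0000
After 1 (propagate distance d=26): x=3.0000 theta=0.0000
After 2 (thin lens f=41): x=3.0000 theta=-3/41 (≈-0.0732)
After 3 (propagate distance d=25): x=48/41 (≈1.1707) theta=-3/41 (≈-0.0732)
After 4 (thin lens f=-32): x=48/41 (≈1.1707) theta=-3/82 (≈-0.0366)
After 5 (propagate distance d=9): x=69/82 (≈0.8415) theta=-3/82 (≈-0.0366)
After 6 (thin lens f=45): x=69/82 (≈0.8415) theta=-34/615 (≈-0.0553)
z_focus = -x_out/theta_out = -(69/82)/(-34/615) = 1035/68 ≈ 15.2206
Rounded to 4 decimal places: z = 15.2206

Answer: 15.2206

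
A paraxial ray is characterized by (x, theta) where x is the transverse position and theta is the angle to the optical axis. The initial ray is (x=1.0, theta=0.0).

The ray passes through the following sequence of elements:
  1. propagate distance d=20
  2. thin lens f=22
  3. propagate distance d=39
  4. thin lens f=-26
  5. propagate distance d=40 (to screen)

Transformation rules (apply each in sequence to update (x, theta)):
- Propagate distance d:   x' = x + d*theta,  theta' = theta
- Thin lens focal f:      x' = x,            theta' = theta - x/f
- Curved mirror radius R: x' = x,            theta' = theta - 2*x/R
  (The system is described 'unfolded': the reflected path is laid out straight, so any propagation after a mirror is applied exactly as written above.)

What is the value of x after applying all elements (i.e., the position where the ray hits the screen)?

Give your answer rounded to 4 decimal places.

Answer: -3.7797

Derivation:
Initial: x=1.0000 theta=0.0000
After 1 (propagate distance d=20): x=1.0000 theta=0.0000
After 2 (thin lens f=22): x=1.0000 theta=-1/22 (≈-0.0455)
After 3 (propagate distance d=39): x=-17/22 (≈-0.7727) theta=-1/22 (≈-0.0455)
After 4 (thin lens f=-26): x=-17/22 (≈-0.7727) theta=-43/572 (≈-0.0752)
After 5 (propagate distance d=40 (to screen)): x=-1081/286 (≈-3.7797) theta=-43/572 (≈-0.0752)
Rounded to 4 decimal places: x = -3.7797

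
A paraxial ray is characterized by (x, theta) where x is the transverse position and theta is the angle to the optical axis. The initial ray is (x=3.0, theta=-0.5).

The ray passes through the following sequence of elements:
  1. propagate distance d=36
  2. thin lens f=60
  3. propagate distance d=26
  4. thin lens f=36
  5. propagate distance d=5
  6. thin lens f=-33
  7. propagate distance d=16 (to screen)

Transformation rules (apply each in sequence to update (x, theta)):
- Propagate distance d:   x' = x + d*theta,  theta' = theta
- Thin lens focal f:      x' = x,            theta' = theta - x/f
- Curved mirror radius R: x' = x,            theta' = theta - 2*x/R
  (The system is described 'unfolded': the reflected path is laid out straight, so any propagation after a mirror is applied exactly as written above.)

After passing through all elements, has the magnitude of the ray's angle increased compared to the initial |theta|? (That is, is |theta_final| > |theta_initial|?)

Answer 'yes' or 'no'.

Initial: x=3.0000 theta=-0.5000
After 1 (propagate distance d=36): x=-15.0000 theta=-0.5000
After 2 (thin lens f=60): x=-15.0000 theta=-0.2500
After 3 (propagate distance d=26): x=-21.5000 theta=-0.2500
After 4 (thin lens f=36): x=-21.5000 theta=25/72 (≈0.3472)
After 5 (propagate distance d=5): x=-1423/72 (≈-19.7639) theta=25/72 (≈0.3472)
After 6 (thin lens f=-33): x=-1423/72 (≈-19.7639) theta=-299/1188 (≈-0.2517)
After 7 (propagate distance d=16 (to screen)): x=-56527/2376 (≈-23.7908) theta=-299/1188 (≈-0.2517)
|theta_initial|=0.5000 |theta_final|=299/1188 (≈0.2517) -> not increased

Answer: no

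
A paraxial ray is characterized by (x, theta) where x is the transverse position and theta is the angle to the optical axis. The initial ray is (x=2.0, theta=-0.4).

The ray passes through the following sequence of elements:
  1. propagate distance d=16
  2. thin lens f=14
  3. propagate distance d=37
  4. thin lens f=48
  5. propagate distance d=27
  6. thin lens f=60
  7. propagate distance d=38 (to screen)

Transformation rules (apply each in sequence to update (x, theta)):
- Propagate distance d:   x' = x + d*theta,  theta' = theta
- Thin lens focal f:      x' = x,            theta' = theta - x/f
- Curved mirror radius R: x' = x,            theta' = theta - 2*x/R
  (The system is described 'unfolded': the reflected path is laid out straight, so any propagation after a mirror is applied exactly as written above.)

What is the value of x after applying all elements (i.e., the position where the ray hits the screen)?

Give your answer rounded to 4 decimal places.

Initial: x=2.0000 theta=-0.4000
After 1 (propagate distance d=16): x=-4.4000 theta=-0.4000
After 2 (thin lens f=14): x=-4.4000 theta=-3/35 (≈-0.0857)
After 3 (propagate distance d=37): x=-53/7 (≈-7.5714) theta=-3/35 (≈-0.0857)
After 4 (thin lens f=48): x=-53/7 (≈-7.5714) theta=121/1680 (≈0.0720)
After 5 (propagate distance d=27): x=-3151/560 (≈-5.6268) theta=121/1680 (≈0.0720)
After 6 (thin lens f=60): x=-3151/560 (≈-5.6268) theta=1857/11200 (≈0.1658)
After 7 (propagate distance d=38 (to screen)): x=539/800 (≈0.6738) theta=1857/11200 (≈0.1658)
Rounded to 4 decimal places: x = 0.6738

Answer: 0.6738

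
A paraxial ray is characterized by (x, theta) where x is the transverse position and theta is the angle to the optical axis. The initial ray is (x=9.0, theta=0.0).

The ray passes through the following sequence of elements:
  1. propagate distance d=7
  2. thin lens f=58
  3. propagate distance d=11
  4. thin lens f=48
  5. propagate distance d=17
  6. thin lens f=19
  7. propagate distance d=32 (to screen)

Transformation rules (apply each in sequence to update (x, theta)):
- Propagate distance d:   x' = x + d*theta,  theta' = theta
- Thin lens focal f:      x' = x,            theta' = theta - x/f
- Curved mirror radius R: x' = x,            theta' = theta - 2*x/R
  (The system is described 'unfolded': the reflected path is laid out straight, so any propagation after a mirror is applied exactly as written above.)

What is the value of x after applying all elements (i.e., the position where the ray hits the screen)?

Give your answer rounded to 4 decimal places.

Initial: x=9.0000 theta=0.0000
After 1 (propagate distance d=7): x=9.0000 theta=0.0000
After 2 (thin lens f=58): x=9.0000 theta=-9/58 (≈-0.1552)
After 3 (propagate distance d=11): x=423/58 (≈7.2931) theta=-9/58 (≈-0.1552)
After 4 (thin lens f=48): x=423/58 (≈7.2931) theta=-285/928 (≈-0.3071)
After 5 (propagate distance d=17): x=1923/928 (≈2.0722) theta=-285/928 (≈-0.3071)
After 6 (thin lens f=19): x=1923/928 (≈2.0722) theta=-3669/8816 (≈-0.4162)
After 7 (propagate distance d=32 (to screen)): x=-198279/17632 (≈-11.2454) theta=-3669/8816 (≈-0.4162)
Rounded to 4 decimal places: x = -11.2454

Answer: -11.2454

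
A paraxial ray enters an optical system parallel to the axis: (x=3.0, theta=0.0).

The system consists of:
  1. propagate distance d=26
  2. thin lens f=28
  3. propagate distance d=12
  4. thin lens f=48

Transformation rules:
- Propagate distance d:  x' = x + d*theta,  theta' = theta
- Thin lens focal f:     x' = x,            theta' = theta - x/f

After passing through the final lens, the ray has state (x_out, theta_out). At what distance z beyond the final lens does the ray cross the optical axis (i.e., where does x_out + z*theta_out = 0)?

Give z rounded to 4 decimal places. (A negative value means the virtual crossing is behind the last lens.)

Answer: 12.0000

Derivation:
Initial: x=3.0000 theta=0.0000
After 1 (propagate distance d=26): x=3.0000 theta=0.0000
After 2 (thin lens f=28): x=3.0000 theta=-3/28 (≈-0.1071)
After 3 (propagate distance d=12): x=12/7 (≈1.7143) theta=-3/28 (≈-0.1071)
After 4 (thin lens f=48): x=12/7 (≈1.7143) theta=-1/7 (≈-0.1429)
z_focus = -x_out/theta_out = -(12/7)/(-1/7) = 12.0000
Rounded to 4 decimal places: z = 12.0000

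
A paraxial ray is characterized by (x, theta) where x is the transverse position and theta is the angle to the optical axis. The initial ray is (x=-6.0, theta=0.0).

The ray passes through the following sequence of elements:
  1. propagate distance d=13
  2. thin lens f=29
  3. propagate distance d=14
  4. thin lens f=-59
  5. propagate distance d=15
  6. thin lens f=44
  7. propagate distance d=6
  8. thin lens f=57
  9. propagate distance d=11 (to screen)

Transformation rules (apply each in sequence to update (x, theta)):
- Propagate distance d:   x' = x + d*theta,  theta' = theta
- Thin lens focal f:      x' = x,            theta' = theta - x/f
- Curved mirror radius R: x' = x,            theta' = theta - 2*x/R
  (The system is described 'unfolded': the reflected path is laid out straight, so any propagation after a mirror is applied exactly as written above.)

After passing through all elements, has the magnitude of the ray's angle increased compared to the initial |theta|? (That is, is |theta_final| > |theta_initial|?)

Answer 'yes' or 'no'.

Initial: x=-6.0000 theta=0.0000
After 1 (propagate distance d=13): x=-6.0000 theta=0.0000
After 2 (thin lens f=29): x=-6.0000 theta=6/29 (≈0.2069)
After 3 (propagate distance d=14): x=-90/29 (≈-3.1034) theta=6/29 (≈0.2069)
After 4 (thin lens f=-59): x=-90/29 (≈-3.1034) theta=264/1711 (≈0.1543)
After 5 (propagate distance d=15): x=-1350/1711 (≈-0.7890) theta=264/1711 (≈0.1543)
After 6 (thin lens f=44): x=-1350/1711 (≈-0.7890) theta=6483/37642 (≈0.1722)
After 7 (propagate distance d=6): x=4599/18821 (≈0.2444) theta=6483/37642 (≈0.1722)
After 8 (thin lens f=57): x=4599/18821 (≈0.2444) theta=120111/715198 (≈0.1679)
After 9 (propagate distance d=11 (to screen)): x=1495983/715198 (≈2.0917) theta=120111/715198 (≈0.1679)
|theta_initial|=0.0000 |theta_final|=120111/715198 (≈0.1679) -> increased

Answer: yes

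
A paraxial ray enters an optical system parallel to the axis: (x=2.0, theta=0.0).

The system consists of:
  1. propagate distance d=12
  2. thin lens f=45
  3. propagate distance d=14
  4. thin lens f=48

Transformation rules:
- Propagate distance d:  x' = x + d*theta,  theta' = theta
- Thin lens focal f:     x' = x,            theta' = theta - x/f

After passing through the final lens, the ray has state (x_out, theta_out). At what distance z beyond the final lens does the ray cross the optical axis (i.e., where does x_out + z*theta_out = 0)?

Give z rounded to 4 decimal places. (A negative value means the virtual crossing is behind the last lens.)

Answer: 18.8354

Derivation:
Initial: x=2.0000 theta=0.0000
After 1 (propagate distance d=12): x=2.0000 theta=0.0000
After 2 (thin lens f=45): x=2.0000 theta=-2/45 (≈-0.0444)
After 3 (propagate distance d=14): x=62/45 (≈1.3778) theta=-2/45 (≈-0.0444)
After 4 (thin lens f=48): x=62/45 (≈1.3778) theta=-79/1080 (≈-0.0731)
z_focus = -x_out/theta_out = -(62/45)/(-79/1080) = 1488/79 ≈ 18.8354
Rounded to 4 decimal places: z = 18.8354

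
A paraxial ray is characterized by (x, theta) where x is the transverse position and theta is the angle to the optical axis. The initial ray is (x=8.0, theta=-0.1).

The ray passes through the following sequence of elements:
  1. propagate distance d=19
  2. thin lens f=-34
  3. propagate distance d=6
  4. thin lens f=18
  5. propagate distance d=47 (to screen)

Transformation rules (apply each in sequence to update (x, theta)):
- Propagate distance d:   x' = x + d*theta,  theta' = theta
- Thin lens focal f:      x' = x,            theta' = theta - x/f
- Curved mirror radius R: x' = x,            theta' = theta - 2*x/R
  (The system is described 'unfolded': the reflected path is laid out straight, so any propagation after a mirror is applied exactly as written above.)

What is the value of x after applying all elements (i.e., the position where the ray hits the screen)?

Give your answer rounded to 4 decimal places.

Answer: -6.8631

Derivation:
Initial: x=8.0000 theta=-0.1000
After 1 (propagate distance d=19): x=6.1000 theta=-0.1000
After 2 (thin lens f=-34): x=6.1000 theta=27/340 (≈0.0794)
After 3 (propagate distance d=6): x=559/85 (≈6.5765) theta=27/340 (≈0.0794)
After 4 (thin lens f=18): x=559/85 (≈6.5765) theta=-175/612 (≈-0.2859)
After 5 (propagate distance d=47 (to screen)): x=-21001/3060 (≈-6.8631) theta=-175/612 (≈-0.2859)
Rounded to 4 decimal places: x = -6.8631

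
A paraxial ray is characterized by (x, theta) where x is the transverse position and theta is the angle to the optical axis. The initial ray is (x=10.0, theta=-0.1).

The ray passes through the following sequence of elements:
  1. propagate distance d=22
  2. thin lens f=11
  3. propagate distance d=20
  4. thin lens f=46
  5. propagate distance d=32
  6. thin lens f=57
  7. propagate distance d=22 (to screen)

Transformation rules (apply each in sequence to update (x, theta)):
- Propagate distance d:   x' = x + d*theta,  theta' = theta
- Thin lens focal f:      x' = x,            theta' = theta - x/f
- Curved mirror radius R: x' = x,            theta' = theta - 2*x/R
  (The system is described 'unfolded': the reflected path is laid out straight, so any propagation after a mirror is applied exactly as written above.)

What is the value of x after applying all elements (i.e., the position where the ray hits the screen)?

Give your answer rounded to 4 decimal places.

Answer: -31.2556

Derivation:
Initial: x=10.0000 theta=-0.1000
After 1 (propagate distance d=22): x=7.8000 theta=-0.1000
After 2 (thin lens f=11): x=7.8000 theta=-89/110 (≈-0.8091)
After 3 (propagate distance d=20): x=-461/55 (≈-8.3818) theta=-89/110 (≈-0.8091)
After 4 (thin lens f=46): x=-461/55 (≈-8.3818) theta=-793/1265 (≈-0.6269)
After 5 (propagate distance d=32): x=-35979/1265 (≈-28.4419) theta=-793/1265 (≈-0.6269)
After 6 (thin lens f=57): x=-35979/1265 (≈-28.4419) theta=-3074/24035 (≈-0.1279)
After 7 (propagate distance d=22 (to screen)): x=-751229/24035 (≈-31.2556) theta=-3074/24035 (≈-0.1279)
Rounded to 4 decimal places: x = -31.2556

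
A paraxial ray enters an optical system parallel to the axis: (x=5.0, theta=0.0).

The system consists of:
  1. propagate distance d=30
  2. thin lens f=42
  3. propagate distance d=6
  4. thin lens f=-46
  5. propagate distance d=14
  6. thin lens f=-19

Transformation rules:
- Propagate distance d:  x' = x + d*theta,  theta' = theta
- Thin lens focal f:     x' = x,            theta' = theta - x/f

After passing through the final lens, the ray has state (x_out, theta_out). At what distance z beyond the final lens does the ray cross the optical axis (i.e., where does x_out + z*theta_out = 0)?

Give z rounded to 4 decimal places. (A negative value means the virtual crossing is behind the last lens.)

Answer: -21.7225

Derivation:
Initial: x=5.0000 theta=0.0000
After 1 (propagate distance d=30): x=5.0000 theta=0.0000
After 2 (thin lens f=42): x=5.0000 theta=-5/42 (≈-0.1190)
After 3 (propagate distance d=6): x=30/7 (≈4.2857) theta=-5/42 (≈-0.1190)
After 4 (thin lens f=-46): x=30/7 (≈4.2857) theta=-25/966 (≈-0.0259)
After 5 (propagate distance d=14): x=1895/483 (≈3.9234) theta=-25/966 (≈-0.0259)
After 6 (thin lens f=-19): x=1895/483 (≈3.9234) theta=1105/6118 (≈0.1806)
z_focus = -x_out/theta_out = -(1895/483)/(1105/6118) = -14402/663 ≈ -21.7225
Rounded to 4 decimal places: z = -21.7225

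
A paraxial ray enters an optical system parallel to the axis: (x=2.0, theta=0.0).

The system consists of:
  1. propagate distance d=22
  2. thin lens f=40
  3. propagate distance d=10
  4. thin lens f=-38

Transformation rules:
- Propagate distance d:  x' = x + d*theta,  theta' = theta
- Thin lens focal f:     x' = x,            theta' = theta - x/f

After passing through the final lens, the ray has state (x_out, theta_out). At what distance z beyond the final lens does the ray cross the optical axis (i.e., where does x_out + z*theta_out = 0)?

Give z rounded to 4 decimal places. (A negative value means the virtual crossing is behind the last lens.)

Initial: x=2.0000 theta=0.0000
After 1 (propagate distance d=22): x=2.0000 theta=0.0000
After 2 (thin lens f=40): x=2.0000 theta=-0.0500
After 3 (propagate distance d=10): x=1.5000 theta=-0.0500
After 4 (thin lens f=-38): x=1.5000 theta=-1/95 (≈-0.0105)
z_focus = -x_out/theta_out = -(1.5000)/(-1/95) = 142.5000
Rounded to 4 decimal places: z = 142.5000

Answer: 142.5000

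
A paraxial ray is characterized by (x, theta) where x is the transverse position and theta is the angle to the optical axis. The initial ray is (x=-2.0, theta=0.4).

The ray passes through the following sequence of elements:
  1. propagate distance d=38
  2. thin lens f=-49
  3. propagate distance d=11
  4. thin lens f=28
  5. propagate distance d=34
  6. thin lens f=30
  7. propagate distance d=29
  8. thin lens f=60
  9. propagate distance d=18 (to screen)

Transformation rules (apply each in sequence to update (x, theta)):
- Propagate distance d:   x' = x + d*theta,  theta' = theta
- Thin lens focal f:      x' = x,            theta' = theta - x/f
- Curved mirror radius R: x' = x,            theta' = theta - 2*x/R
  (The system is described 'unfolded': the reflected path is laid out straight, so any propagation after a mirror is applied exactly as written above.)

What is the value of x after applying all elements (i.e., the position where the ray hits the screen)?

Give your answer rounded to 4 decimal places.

Initial: x=-2.0000 theta=0.4000
After 1 (propagate distance d=38): x=13.2000 theta=0.4000
After 2 (thin lens f=-49): x=13.2000 theta=164/245 (≈0.6694)
After 3 (propagate distance d=11): x=5038/245 (≈20.5633) theta=164/245 (≈0.6694)
After 4 (thin lens f=28): x=5038/245 (≈20.5633) theta=-223/3430 (≈-0.0650)
After 5 (propagate distance d=34): x=6295/343 (≈18.3528) theta=-223/3430 (≈-0.0650)
After 6 (thin lens f=30): x=6295/343 (≈18.3528) theta=-3482/5145 (≈-0.6768)
After 7 (propagate distance d=29): x=-6553/5145 (≈-1.2737) theta=-3482/5145 (≈-0.6768)
After 8 (thin lens f=60): x=-6553/5145 (≈-1.2737) theta=-202367/308700 (≈-0.6555)
After 9 (propagate distance d=18 (to screen)): x=-672631/51450 (≈-13.0735) theta=-202367/308700 (≈-0.6555)
Rounded to 4 decimal places: x = -13.0735

Answer: -13.0735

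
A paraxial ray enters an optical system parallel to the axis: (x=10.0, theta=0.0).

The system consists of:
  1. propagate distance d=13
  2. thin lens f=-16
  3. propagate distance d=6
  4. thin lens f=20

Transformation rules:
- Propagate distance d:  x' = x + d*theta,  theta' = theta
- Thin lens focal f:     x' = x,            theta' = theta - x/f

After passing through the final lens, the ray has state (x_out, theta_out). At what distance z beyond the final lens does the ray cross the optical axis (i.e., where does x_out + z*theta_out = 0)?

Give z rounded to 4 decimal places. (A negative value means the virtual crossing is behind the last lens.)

Initial: x=10.0000 theta=0.0000
After 1 (propagate distance d=13): x=10.0000 theta=0.0000
After 2 (thin lens f=-16): x=10.0000 theta=0.6250
After 3 (propagate distance d=6): x=13.7500 theta=0.6250
After 4 (thin lens f=20): x=13.7500 theta=-0.0625
z_focus = -x_out/theta_out = -(13.7500)/(-0.0625) = 220.0000
Rounded to 4 decimal places: z = 220.0000

Answer: 220.0000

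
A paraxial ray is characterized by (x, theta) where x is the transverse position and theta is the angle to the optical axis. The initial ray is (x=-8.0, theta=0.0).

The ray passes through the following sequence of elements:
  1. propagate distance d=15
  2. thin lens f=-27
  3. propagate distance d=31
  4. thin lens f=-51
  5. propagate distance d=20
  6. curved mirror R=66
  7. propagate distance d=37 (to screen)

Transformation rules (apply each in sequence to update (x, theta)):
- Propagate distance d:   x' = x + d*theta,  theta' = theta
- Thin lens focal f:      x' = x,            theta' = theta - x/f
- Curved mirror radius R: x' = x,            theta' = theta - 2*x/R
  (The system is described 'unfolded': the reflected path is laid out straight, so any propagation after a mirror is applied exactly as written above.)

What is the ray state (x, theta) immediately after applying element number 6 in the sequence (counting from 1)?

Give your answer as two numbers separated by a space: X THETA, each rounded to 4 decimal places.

Answer: -29.8504 0.2713

Derivation:
Initial: x=-8.0000 theta=0.0000
After 1 (propagate distance d=15): x=-8.0000 theta=0.0000
After 2 (thin lens f=-27): x=-8.0000 theta=-8/27 (≈-0.2963)
After 3 (propagate distance d=31): x=-464/27 (≈-17.1852) theta=-8/27 (≈-0.2963)
After 4 (thin lens f=-51): x=-464/27 (≈-17.1852) theta=-872/1377 (≈-0.6333)
After 5 (propagate distance d=20): x=-41104/1377 (≈-29.8504) theta=-872/1377 (≈-0.6333)
After 6 (curved mirror R=66): x=-41104/1377 (≈-29.8504) theta=12328/45441 (≈0.2713)
Rounded to 4 decimal places: x = -29.8504, theta = 0.2713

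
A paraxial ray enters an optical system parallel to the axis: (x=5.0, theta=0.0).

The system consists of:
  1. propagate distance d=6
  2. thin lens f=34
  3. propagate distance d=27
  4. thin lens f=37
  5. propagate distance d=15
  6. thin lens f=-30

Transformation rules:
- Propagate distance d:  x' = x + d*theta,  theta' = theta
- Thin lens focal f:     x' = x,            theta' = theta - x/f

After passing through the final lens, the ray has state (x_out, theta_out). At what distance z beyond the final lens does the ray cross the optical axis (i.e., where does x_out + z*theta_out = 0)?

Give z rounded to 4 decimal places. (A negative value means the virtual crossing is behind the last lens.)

Initial: x=5.0000 theta=0.0000
After 1 (propagate distance d=6): x=5.0000 theta=0.0000
After 2 (thin lens f=34): x=5.0000 theta=-5/34 (≈-0.1471)
After 3 (propagate distance d=27): x=35/34 (≈1.0294) theta=-5/34 (≈-0.1471)
After 4 (thin lens f=37): x=35/34 (≈1.0294) theta=-110/629 (≈-0.1749)
After 5 (propagate distance d=15): x=-2005/1258 (≈-1.5938) theta=-110/629 (≈-0.1749)
After 6 (thin lens f=-30): x=-2005/1258 (≈-1.5938) theta=-1721/7548 (≈-0.2280)
z_focus = -x_out/theta_out = -(-2005/1258)/(-1721/7548) = -12030/1721 ≈ -6.9901
Rounded to 4 decimal places: z = -6.9901

Answer: -6.9901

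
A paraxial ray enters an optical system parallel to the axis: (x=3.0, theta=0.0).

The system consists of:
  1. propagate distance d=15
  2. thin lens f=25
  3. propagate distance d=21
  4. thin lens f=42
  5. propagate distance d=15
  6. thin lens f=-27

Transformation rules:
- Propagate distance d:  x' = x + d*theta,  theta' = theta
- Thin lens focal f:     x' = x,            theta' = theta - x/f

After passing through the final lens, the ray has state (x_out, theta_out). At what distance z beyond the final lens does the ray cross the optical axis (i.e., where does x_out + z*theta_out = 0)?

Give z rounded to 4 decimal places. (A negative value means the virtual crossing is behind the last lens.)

Answer: -7.9898

Derivation:
Initial: x=3.0000 theta=0.0000
After 1 (propagate distance d=15): x=3.0000 theta=0.0000
After 2 (thin lens f=25): x=3.0000 theta=-0.1200
After 3 (propagate distance d=21): x=0.4800 theta=-0.1200
After 4 (thin lens f=42): x=0.4800 theta=-23/175 (≈-0.1314)
After 5 (propagate distance d=15): x=-261/175 (≈-1.4914) theta=-23/175 (≈-0.1314)
After 6 (thin lens f=-27): x=-261/175 (≈-1.4914) theta=-14/75 (≈-0.1867)
z_focus = -x_out/theta_out = -(-261/175)/(-14/75) = -783/98 ≈ -7.9898
Rounded to 4 decimal places: z = -7.9898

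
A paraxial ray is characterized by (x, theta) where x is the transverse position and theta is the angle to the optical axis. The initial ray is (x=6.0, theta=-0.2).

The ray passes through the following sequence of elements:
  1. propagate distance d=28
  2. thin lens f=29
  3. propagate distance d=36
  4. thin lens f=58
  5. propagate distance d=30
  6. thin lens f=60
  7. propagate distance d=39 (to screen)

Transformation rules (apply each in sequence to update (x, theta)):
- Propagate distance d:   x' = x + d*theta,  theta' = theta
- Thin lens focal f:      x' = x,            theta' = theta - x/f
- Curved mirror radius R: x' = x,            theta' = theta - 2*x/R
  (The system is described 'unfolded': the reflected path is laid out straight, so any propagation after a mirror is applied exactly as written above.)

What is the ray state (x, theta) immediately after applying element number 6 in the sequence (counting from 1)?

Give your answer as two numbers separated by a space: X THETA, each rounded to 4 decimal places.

Initial: x=6.0000 theta=-0.2000
After 1 (propagate distance d=28): x=0.4000 theta=-0.2000
After 2 (thin lens f=29): x=0.4000 theta=-31/145 (≈-0.2138)
After 3 (propagate distance d=36): x=-1058/145 (≈-7.2966) theta=-31/145 (≈-0.2138)
After 4 (thin lens f=58): x=-1058/145 (≈-7.2966) theta=-74/841 (≈-0.0880)
After 5 (propagate distance d=30): x=-41782/4205 (≈-9.9363) theta=-74/841 (≈-0.0880)
After 6 (thin lens f=60): x=-41782/4205 (≈-9.9363) theta=9791/126150 (≈0.0776)
Rounded to 4 decimal places: x = -9.9363, theta = 0.0776

Answer: -9.9363 0.0776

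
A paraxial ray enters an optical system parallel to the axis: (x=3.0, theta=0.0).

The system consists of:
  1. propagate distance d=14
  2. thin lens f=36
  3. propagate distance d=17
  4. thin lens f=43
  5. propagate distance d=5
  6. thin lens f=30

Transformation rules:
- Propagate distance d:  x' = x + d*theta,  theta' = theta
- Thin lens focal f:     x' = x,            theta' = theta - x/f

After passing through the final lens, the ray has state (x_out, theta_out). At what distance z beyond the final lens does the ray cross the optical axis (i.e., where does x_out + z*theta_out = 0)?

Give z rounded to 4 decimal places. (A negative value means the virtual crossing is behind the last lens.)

Answer: 6.4259

Derivation:
Initial: x=3.0000 theta=0.0000
After 1 (propagate distance d=14): x=3.0000 theta=0.0000
After 2 (thin lens f=36): x=3.0000 theta=-1/12 (≈-0.0833)
After 3 (propagate distance d=17): x=19/12 (≈1.5833) theta=-1/12 (≈-0.0833)
After 4 (thin lens f=43): x=19/12 (≈1.5833) theta=-31/258 (≈-0.1202)
After 5 (propagate distance d=5): x=169/172 (≈0.9826) theta=-31/258 (≈-0.1202)
After 6 (thin lens f=30): x=169/172 (≈0.9826) theta=-263/1720 (≈-0.1529)
z_focus = -x_out/theta_out = -(169/172)/(-263/1720) = 1690/263 ≈ 6.4259
Rounded to 4 decimal places: z = 6.4259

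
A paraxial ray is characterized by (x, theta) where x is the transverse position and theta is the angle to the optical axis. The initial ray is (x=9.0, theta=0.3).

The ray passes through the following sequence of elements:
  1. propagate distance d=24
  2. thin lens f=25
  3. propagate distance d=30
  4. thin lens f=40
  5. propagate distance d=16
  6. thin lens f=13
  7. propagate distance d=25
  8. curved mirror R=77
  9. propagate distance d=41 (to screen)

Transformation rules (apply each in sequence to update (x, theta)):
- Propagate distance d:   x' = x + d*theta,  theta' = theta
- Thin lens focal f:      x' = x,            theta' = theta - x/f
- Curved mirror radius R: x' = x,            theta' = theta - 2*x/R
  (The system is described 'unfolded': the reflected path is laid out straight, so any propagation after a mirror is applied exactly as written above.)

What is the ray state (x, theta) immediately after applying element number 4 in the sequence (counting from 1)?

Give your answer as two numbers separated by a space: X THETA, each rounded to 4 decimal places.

Initial: x=9.0000 theta=0.3000
After 1 (propagate distance d=24): x=16.2000 theta=0.3000
After 2 (thin lens f=25): x=16.2000 theta=-0.3480
After 3 (propagate distance d=30): x=5.7600 theta=-0.3480
After 4 (thin lens f=40): x=5.7600 theta=-0.4920
Rounded to 4 decimal places: x = 5.7600, theta = -0.4920

Answer: 5.7600 -0.4920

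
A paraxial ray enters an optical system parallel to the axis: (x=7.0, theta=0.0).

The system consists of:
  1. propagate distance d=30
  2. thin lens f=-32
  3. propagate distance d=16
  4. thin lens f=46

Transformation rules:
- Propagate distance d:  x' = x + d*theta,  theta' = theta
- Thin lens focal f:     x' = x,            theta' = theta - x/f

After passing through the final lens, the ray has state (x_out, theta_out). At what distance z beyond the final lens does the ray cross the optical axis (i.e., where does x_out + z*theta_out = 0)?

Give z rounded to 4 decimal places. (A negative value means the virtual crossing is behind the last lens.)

Answer: 1104.0000

Derivation:
Initial: x=7.0000 theta=0.0000
After 1 (propagate distance d=30): x=7.0000 theta=0.0000
After 2 (thin lens f=-32): x=7.0000 theta=7/32 (≈0.2188)
After 3 (propagate distance d=16): x=10.5000 theta=7/32 (≈0.2188)
After 4 (thin lens f=46): x=10.5000 theta=-7/736 (≈-0.0095)
z_focus = -x_out/theta_out = -(10.5000)/(-7/736) = 1104.0000
Rounded to 4 decimal places: z = 1104.0000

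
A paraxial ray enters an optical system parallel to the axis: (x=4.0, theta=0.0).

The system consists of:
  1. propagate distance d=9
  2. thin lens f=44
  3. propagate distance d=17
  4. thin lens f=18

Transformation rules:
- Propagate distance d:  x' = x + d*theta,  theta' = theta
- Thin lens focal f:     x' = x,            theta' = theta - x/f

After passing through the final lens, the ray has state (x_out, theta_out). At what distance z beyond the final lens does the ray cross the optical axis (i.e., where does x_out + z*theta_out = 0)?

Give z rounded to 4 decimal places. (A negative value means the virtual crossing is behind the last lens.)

Initial: x=4.0000 theta=0.0000
After 1 (propagate distance d=9): x=4.0000 theta=0.0000
After 2 (thin lens f=44): x=4.0000 theta=-1/11 (≈-0.0909)
After 3 (propagate distance d=17): x=27/11 (≈2.4545) theta=-1/11 (≈-0.0909)
After 4 (thin lens f=18): x=27/11 (≈2.4545) theta=-5/22 (≈-0.2273)
z_focus = -x_out/theta_out = -(27/11)/(-5/22) = 10.8000
Rounded to 4 decimal places: z = 10.8000

Answer: 10.8000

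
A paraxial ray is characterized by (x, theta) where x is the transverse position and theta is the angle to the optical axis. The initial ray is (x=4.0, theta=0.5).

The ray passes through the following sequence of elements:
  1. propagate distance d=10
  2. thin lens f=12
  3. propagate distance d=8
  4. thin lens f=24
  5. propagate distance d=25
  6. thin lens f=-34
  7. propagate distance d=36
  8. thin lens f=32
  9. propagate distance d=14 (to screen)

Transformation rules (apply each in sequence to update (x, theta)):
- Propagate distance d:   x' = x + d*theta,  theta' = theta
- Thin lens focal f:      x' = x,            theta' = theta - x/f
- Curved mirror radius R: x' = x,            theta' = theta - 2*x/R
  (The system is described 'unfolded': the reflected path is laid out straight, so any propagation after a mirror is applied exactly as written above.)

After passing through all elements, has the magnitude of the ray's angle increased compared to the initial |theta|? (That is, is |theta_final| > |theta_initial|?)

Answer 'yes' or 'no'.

Initial: x=4.0000 theta=0.5000
After 1 (propagate distance d=10): x=9.0000 theta=0.5000
After 2 (thin lens f=12): x=9.0000 theta=-0.2500
After 3 (propagate distance d=8): x=7.0000 theta=-0.2500
After 4 (thin lens f=24): x=7.0000 theta=-13/24 (≈-0.5417)
After 5 (propagate distance d=25): x=-157/24 (≈-6.5417) theta=-13/24 (≈-0.5417)
After 6 (thin lens f=-34): x=-157/24 (≈-6.5417) theta=-599/816 (≈-0.7341)
After 7 (propagate distance d=36): x=-13451/408 (≈-32.9681) theta=-599/816 (≈-0.7341)
After 8 (thin lens f=32): x=-13451/408 (≈-32.9681) theta=1289/4352 (≈0.2962)
After 9 (propagate distance d=14 (to screen)): x=-188147/6528 (≈-28.8215) theta=1289/4352 (≈0.2962)
|theta_initial|=0.5000 |theta_final|=1289/4352 (≈0.2962) -> not increased

Answer: no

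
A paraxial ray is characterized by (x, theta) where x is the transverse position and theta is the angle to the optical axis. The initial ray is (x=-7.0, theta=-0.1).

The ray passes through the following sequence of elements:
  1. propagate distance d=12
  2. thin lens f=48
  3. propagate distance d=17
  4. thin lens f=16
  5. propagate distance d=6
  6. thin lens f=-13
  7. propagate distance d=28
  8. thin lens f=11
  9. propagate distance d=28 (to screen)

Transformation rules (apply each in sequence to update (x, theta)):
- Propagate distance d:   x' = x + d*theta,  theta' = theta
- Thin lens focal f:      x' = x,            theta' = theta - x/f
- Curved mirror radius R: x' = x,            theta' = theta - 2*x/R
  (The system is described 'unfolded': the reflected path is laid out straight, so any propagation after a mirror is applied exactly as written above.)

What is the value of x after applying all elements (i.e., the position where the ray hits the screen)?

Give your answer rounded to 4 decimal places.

Initial: x=-7.0000 theta=-0.1000
After 1 (propagate distance d=12): x=-8.2000 theta=-0.1000
After 2 (thin lens f=48): x=-8.2000 theta=17/240 (≈0.0708)
After 3 (propagate distance d=17): x=-1679/240 (≈-6.9958) theta=17/240 (≈0.0708)
After 4 (thin lens f=16): x=-1679/240 (≈-6.9958) theta=1951/3840 (≈0.5081)
After 5 (propagate distance d=6): x=-7579/1920 (≈-3.9474) theta=1951/3840 (≈0.5081)
After 6 (thin lens f=-13): x=-7579/1920 (≈-3.9474) theta=157/768 (≈0.2044)
After 7 (propagate distance d=28): x=1137/640 (≈1.7766) theta=157/768 (≈0.2044)
After 8 (thin lens f=11): x=1137/640 (≈1.7766) theta=1813/42240 (≈0.0429)
After 9 (propagate distance d=28 (to screen)): x=62903/21120 (≈2.9784) theta=1813/42240 (≈0.0429)
Rounded to 4 decimal places: x = 2.9784

Answer: 2.9784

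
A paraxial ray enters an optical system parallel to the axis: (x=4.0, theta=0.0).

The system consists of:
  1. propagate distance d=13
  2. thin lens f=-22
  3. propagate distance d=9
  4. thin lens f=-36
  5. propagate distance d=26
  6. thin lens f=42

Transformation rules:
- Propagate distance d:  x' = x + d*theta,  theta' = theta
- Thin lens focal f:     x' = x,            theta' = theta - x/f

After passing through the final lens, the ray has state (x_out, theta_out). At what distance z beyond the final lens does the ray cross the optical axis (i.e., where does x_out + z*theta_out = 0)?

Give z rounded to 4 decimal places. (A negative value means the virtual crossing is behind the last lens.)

Answer: 2728.0909

Derivation:
Initial: x=4.0000 theta=0.0000
After 1 (propagate distance d=13): x=4.0000 theta=0.0000
After 2 (thin lens f=-22): x=4.0000 theta=2/11 (≈0.1818)
After 3 (propagate distance d=9): x=62/11 (≈5.6364) theta=2/11 (≈0.1818)
After 4 (thin lens f=-36): x=62/11 (≈5.6364) theta=67/198 (≈0.3384)
After 5 (propagate distance d=26): x=1429/99 (≈14.4343) theta=67/198 (≈0.3384)
After 6 (thin lens f=42): x=1429/99 (≈14.4343) theta=-1/189 (≈-0.0053)
z_focus = -x_out/theta_out = -(1429/99)/(-1/189) = 30009/11 ≈ 2728.0909
Rounded to 4 decimal places: z = 2728.0909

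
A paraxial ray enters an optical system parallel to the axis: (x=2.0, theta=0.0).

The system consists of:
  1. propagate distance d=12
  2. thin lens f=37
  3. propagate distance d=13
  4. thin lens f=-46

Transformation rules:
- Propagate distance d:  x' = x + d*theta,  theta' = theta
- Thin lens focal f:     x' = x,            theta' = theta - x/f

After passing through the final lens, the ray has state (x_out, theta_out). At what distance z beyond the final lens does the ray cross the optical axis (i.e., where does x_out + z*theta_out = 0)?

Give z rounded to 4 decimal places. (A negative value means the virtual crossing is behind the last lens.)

Answer: 50.1818

Derivation:
Initial: x=2.0000 theta=0.0000
After 1 (propagate distance d=12): x=2.0000 theta=0.0000
After 2 (thin lens f=37): x=2.0000 theta=-2/37 (≈-0.0541)
After 3 (propagate distance d=13): x=48/37 (≈1.2973) theta=-2/37 (≈-0.0541)
After 4 (thin lens f=-46): x=48/37 (≈1.2973) theta=-22/851 (≈-0.0259)
z_focus = -x_out/theta_out = -(48/37)/(-22/851) = 552/11 ≈ 50.1818
Rounded to 4 decimal places: z = 50.1818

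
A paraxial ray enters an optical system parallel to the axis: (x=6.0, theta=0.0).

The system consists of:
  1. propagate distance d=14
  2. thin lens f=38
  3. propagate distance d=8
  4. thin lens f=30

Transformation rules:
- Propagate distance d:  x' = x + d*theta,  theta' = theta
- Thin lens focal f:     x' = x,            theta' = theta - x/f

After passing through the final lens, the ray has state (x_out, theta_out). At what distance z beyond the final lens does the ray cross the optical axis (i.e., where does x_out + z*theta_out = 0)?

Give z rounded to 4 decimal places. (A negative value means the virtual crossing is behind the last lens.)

Answer: 15.0000

Derivation:
Initial: x=6.0000 theta=0.0000
After 1 (propagate distance d=14): x=6.0000 theta=0.0000
After 2 (thin lens f=38): x=6.0000 theta=-3/19 (≈-0.1579)
After 3 (propagate distance d=8): x=90/19 (≈4.7368) theta=-3/19 (≈-0.1579)
After 4 (thin lens f=30): x=90/19 (≈4.7368) theta=-6/19 (≈-0.3158)
z_focus = -x_out/theta_out = -(90/19)/(-6/19) = 15.0000
Rounded to 4 decimal places: z = 15.0000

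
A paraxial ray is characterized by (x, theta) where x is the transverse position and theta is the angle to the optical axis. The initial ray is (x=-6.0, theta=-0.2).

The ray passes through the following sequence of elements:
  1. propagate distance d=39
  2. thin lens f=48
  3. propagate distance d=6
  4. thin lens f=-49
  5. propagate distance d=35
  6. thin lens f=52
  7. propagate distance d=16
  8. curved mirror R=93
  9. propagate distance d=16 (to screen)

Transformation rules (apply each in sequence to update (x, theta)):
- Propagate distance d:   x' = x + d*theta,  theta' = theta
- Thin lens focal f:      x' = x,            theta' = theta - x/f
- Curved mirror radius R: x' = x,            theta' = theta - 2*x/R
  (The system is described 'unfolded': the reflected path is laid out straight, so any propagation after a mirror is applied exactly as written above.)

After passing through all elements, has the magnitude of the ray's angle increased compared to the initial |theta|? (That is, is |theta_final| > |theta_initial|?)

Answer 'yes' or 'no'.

Answer: yes

Derivation:
Initial: x=-6.0000 theta=-0.2000
After 1 (propagate distance d=39): x=-13.8000 theta=-0.2000
After 2 (thin lens f=48): x=-13.8000 theta=0.0875
After 3 (propagate distance d=6): x=-13.2750 theta=0.0875
After 4 (thin lens f=-49): x=-13.2750 theta=-719/3920 (≈-0.1834)
After 5 (propagate distance d=35): x=-11029/560 (≈-19.6946) theta=-719/3920 (≈-0.1834)
After 6 (thin lens f=52): x=-11029/560 (≈-19.6946) theta=7963/40768 (≈0.1953)
After 7 (propagate distance d=16): x=-844379/50960 (≈-16.5694) theta=7963/40768 (≈0.1953)
After 8 (curved mirror R=93): x=-844379/50960 (≈-16.5694) theta=10457827/18957120 (≈0.5517)
After 9 (propagate distance d=16 (to screen)): x=-5242277/677040 (≈-7.7429) theta=10457827/18957120 (≈0.5517)
|theta_initial|=0.2000 |theta_final|=10457827/18957120 (≈0.5517) -> increased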